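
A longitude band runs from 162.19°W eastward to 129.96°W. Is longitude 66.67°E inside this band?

Band width going east from -162.19° to -129.96°: ((-129.96 − -162.19) mod 360) = 32.23°.
Offset of +66.67° east of the west edge: ((66.67 − -162.19) mod 360) = 228.86°.
228.86° > 32.23° ⇒ outside.

No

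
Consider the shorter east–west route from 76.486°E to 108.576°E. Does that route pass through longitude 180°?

Signed shortest Δλ = ((108.576 − 76.486 + 180) mod 360) − 180 = 32.09°.
Going east by 32.09° from +76.486° reaches +108.576° without touching 180°.

No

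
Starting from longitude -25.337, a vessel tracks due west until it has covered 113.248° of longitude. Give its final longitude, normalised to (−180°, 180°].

Start at -25.337°; shift −113.248° → -138.585°.
-138.585° already lies in (−180°, 180°].

-138.585°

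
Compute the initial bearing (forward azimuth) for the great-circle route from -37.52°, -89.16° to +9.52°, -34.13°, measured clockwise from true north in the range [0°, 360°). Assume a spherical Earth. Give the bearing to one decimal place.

59.5°

Δλ = -34.13 − -89.16 = 55.03°.
θ = atan2( sin Δλ · cos φ₂ , cos φ₁ · sin φ₂ − sin φ₁ · cos φ₂ · cos Δλ )
  = atan2(0.80817, 0.47544) = 59.532° → normalised to [0°, 360°): 59.532°.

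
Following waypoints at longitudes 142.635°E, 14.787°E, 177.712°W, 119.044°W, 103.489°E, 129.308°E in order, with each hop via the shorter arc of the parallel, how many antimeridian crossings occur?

2

Leg 1: +142.635° → +14.787°, shortest Δλ = -127.848° (west) — does not cross 180°.
Leg 2: +14.787° → -177.712°, shortest Δλ = 167.501° (east) — crosses 180°.
Leg 3: -177.712° → -119.044°, shortest Δλ = 58.668° (east) — does not cross 180°.
Leg 4: -119.044° → +103.489°, shortest Δλ = -137.467° (west) — crosses 180°.
Leg 5: +103.489° → +129.308°, shortest Δλ = 25.819° (east) — does not cross 180°.
Total crossings: 2.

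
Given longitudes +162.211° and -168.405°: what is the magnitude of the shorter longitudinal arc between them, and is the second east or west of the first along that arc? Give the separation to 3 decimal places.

Raw difference: -168.405 − 162.211 = -330.616°.
Normalise into (−180°, 180°]: -330.616° + 360° = 29.384°.
Positive ⇒ the second point lies to the east; separation 29.384°.

29.384° east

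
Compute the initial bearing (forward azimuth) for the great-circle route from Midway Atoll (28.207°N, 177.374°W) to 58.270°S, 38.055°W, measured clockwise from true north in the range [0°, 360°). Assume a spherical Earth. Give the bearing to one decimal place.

148.6°

Δλ = -38.055 − -177.374 = 139.319°.
θ = atan2( sin Δλ · cos φ₂ , cos φ₁ · sin φ₂ − sin φ₁ · cos φ₂ · cos Δλ )
  = atan2(0.34282, -0.56102) = 148.573° → normalised to [0°, 360°): 148.573°.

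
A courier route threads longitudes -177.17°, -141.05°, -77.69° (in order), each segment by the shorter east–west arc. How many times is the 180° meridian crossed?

0

Leg 1: -177.17° → -141.05°, shortest Δλ = 36.12° (east) — does not cross 180°.
Leg 2: -141.05° → -77.69°, shortest Δλ = 63.36° (east) — does not cross 180°.
Total crossings: 0.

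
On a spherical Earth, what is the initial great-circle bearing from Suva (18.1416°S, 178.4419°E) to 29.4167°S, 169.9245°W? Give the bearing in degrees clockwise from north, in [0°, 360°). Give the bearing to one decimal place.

138.9°

Δλ = -169.9245 − 178.4419 = -348.3664°; wrapped into (−180°, 180°]: 11.6336°.
θ = atan2( sin Δλ · cos φ₂ , cos φ₁ · sin φ₂ − sin φ₁ · cos φ₂ · cos Δλ )
  = atan2(0.17565, -0.20109) = 138.863° → normalised to [0°, 360°): 138.863°.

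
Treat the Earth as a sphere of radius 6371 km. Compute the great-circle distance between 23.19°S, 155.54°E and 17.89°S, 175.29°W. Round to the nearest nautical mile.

Δλ = -175.29 − 155.54 = -330.83°; wrapped into (−180°, 180°]: 29.17°.
Δφ = -17.89 − -23.19 = 5.30°.
a = sin²(Δφ/2) + cos φ₁ · cos φ₂ · sin²(Δλ/2) = 0.057607.
c = 2·atan2(√a, √(1−a)) = 0.48476 rad → d = 6371·c ≈ 3088.42 km ≈ 1667.62 nmi.

1668 nmi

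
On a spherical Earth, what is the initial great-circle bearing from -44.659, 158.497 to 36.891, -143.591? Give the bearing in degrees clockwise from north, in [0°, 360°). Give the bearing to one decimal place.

43.0°

Δλ = -143.591 − 158.497 = -302.088°; wrapped into (−180°, 180°]: 57.912°.
θ = atan2( sin Δλ · cos φ₂ , cos φ₁ · sin φ₂ − sin φ₁ · cos φ₂ · cos Δλ )
  = atan2(0.67760, 0.72562) = 43.040° → normalised to [0°, 360°): 43.040°.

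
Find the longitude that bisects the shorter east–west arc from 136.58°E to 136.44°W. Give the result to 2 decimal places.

179.93°W

Signed shortest Δλ from +136.58° to -136.44° is +86.98°.
Midpoint longitude = +136.58° + (+86.98°)/2 = +136.58° + 43.49° = +180.07°.
Normalise into (−180°, 180°]: -179.93°.
(The naïve average (+136.58 + -136.44)/2 = 0.07° is on the wrong side of the globe.)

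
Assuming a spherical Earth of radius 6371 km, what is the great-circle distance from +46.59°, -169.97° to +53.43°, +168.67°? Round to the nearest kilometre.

1696 km

Δλ = 168.67 − -169.97 = 338.64°; wrapped into (−180°, 180°]: -21.36°.
Δφ = 53.43 − 46.59 = 6.84°.
a = sin²(Δφ/2) + cos φ₁ · cos φ₂ · sin²(Δλ/2) = 0.017621.
c = 2·atan2(√a, √(1−a)) = 0.26627 rad → d = 6371·c ≈ 1696.43 km.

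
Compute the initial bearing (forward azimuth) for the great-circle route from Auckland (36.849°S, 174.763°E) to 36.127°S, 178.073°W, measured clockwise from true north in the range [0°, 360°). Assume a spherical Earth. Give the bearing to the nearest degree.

Δλ = -178.073 − 174.763 = -352.836°; wrapped into (−180°, 180°]: 7.164°.
θ = atan2( sin Δλ · cos φ₂ , cos φ₁ · sin φ₂ − sin φ₁ · cos φ₂ · cos Δλ )
  = atan2(0.10073, 0.00882) = 84.996° → normalised to [0°, 360°): 84.996°.

85°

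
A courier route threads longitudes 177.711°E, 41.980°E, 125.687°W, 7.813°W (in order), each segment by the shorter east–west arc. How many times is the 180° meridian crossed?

0

Leg 1: +177.711° → +41.980°, shortest Δλ = -135.731° (west) — does not cross 180°.
Leg 2: +41.980° → -125.687°, shortest Δλ = -167.667° (west) — does not cross 180°.
Leg 3: -125.687° → -7.813°, shortest Δλ = 117.874° (east) — does not cross 180°.
Total crossings: 0.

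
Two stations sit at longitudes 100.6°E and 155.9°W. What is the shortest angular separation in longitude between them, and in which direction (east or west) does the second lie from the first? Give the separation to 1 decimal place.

Raw difference: -155.9 − 100.6 = -256.5°.
Normalise into (−180°, 180°]: -256.5° + 360° = 103.5°.
Positive ⇒ the second point lies to the east; separation 103.5°.

103.5° east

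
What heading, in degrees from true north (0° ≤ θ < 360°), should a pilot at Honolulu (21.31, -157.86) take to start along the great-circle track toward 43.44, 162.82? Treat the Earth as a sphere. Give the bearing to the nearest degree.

313°

Δλ = 162.82 − -157.86 = 320.68°; wrapped into (−180°, 180°]: -39.32°.
θ = atan2( sin Δλ · cos φ₂ , cos φ₁ · sin φ₂ − sin φ₁ · cos φ₂ · cos Δλ )
  = atan2(-0.46009, 0.43645) = -46.511° → normalised to [0°, 360°): 313.489°.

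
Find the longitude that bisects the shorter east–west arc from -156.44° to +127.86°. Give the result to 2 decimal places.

+165.71°

Signed shortest Δλ from -156.44° to +127.86° is -75.70°.
Midpoint longitude = -156.44° + (-75.70°)/2 = -156.44° − 37.85° = -194.29°.
Normalise into (−180°, 180°]: +165.71°.
(The naïve average (-156.44 + +127.86)/2 = -14.29° is on the wrong side of the globe.)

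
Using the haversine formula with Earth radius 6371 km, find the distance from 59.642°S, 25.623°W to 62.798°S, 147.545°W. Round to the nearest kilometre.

Δλ = -147.545 − -25.623 = -121.922°.
Δφ = -62.798 − -59.642 = -3.156°.
a = sin²(Δφ/2) + cos φ₁ · cos φ₂ · sin²(Δλ/2) = 0.177356.
c = 2·atan2(√a, √(1−a)) = 0.86940 rad → d = 6371·c ≈ 5538.93 km.

5539 km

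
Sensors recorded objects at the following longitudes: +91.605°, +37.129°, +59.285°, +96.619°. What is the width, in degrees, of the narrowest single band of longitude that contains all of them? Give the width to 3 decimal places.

59.490°

Sort the longitudes: +37.129°, +59.285°, +91.605°, +96.619°.
Eastward gaps between consecutive values (wrapping around): 22.156°, 32.320°, 5.014°, 300.510°.
Largest gap = 300.510° ⇒ minimal covering band is its complement: 360° − 300.510° = 59.490°.
Band runs from +37.129° eastward to +96.619°.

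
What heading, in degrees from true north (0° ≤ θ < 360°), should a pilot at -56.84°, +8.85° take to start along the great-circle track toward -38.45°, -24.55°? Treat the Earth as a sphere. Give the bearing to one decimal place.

295.7°

Δλ = -24.55 − 8.85 = -33.40°.
θ = atan2( sin Δλ · cos φ₂ , cos φ₁ · sin φ₂ − sin φ₁ · cos φ₂ · cos Δλ )
  = atan2(-0.43111, 0.20721) = -64.329° → normalised to [0°, 360°): 295.671°.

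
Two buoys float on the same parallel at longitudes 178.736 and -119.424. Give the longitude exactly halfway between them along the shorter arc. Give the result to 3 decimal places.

-150.344°

Signed shortest Δλ from +178.736° to -119.424° is +61.840°.
Midpoint longitude = +178.736° + (+61.840°)/2 = +178.736° + 30.920° = +209.656°.
Normalise into (−180°, 180°]: -150.344°.
(The naïve average (+178.736 + -119.424)/2 = 29.656° is on the wrong side of the globe.)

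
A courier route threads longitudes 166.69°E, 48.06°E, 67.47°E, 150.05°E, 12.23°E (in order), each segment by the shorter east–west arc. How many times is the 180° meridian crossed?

0

Leg 1: +166.69° → +48.06°, shortest Δλ = -118.63° (west) — does not cross 180°.
Leg 2: +48.06° → +67.47°, shortest Δλ = 19.41° (east) — does not cross 180°.
Leg 3: +67.47° → +150.05°, shortest Δλ = 82.58° (east) — does not cross 180°.
Leg 4: +150.05° → +12.23°, shortest Δλ = -137.82° (west) — does not cross 180°.
Total crossings: 0.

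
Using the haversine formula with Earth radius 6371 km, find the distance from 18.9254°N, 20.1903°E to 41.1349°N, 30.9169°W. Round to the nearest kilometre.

5409 km

Δλ = -30.9169 − 20.1903 = -51.1072°.
Δφ = 41.1349 − 18.9254 = 22.2095°.
a = sin²(Δφ/2) + cos φ₁ · cos φ₂ · sin²(Δλ/2) = 0.169659.
c = 2·atan2(√a, √(1−a)) = 0.84907 rad → d = 6371·c ≈ 5409.43 km.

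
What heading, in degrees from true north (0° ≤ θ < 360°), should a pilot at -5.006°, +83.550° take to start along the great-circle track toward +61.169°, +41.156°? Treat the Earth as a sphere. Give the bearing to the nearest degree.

Δλ = 41.156 − 83.550 = -42.394°.
θ = atan2( sin Δλ · cos φ₂ , cos φ₁ · sin φ₂ − sin φ₁ · cos φ₂ · cos Δλ )
  = atan2(-0.32513, 0.90378) = -19.786° → normalised to [0°, 360°): 340.214°.

340°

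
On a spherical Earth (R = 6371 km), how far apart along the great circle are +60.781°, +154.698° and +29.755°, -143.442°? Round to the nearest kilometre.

Δλ = -143.442 − 154.698 = -298.140°; wrapped into (−180°, 180°]: 61.860°.
Δφ = 29.755 − 60.781 = -31.026°.
a = sin²(Δφ/2) + cos φ₁ · cos φ₂ · sin²(Δλ/2) = 0.183493.
c = 2·atan2(√a, √(1−a)) = 0.88535 rad → d = 6371·c ≈ 5640.60 km.

5641 km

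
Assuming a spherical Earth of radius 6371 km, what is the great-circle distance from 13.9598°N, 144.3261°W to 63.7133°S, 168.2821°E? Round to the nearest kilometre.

Δλ = 168.2821 − -144.3261 = 312.6082°; wrapped into (−180°, 180°]: -47.3918°.
Δφ = -63.7133 − 13.9598 = -77.6731°.
a = sin²(Δφ/2) + cos φ₁ · cos φ₂ · sin²(Δλ/2) = 0.462669.
c = 2·atan2(√a, √(1−a)) = 1.49607 rad → d = 6371·c ≈ 9531.43 km.

9531 km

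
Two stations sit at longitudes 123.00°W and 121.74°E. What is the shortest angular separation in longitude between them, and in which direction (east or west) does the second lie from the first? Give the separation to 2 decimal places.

Raw difference: 121.74 − -123.00 = 244.74°.
Normalise into (−180°, 180°]: 244.74° − 360° = -115.26°.
Negative ⇒ the second point lies to the west; separation 115.26°.

115.26° west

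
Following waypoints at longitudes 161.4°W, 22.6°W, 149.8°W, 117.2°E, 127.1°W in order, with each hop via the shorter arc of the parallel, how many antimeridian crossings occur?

Leg 1: -161.4° → -22.6°, shortest Δλ = 138.8° (east) — does not cross 180°.
Leg 2: -22.6° → -149.8°, shortest Δλ = -127.2° (west) — does not cross 180°.
Leg 3: -149.8° → +117.2°, shortest Δλ = -93.0° (west) — crosses 180°.
Leg 4: +117.2° → -127.1°, shortest Δλ = 115.7° (east) — crosses 180°.
Total crossings: 2.

2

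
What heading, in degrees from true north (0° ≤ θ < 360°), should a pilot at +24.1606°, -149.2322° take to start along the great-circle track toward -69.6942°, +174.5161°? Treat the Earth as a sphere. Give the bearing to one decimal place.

191.9°

Δλ = 174.5161 − -149.2322 = 323.7483°; wrapped into (−180°, 180°]: -36.2517°.
θ = atan2( sin Δλ · cos φ₂ , cos φ₁ · sin φ₂ − sin φ₁ · cos φ₂ · cos Δλ )
  = atan2(-0.20521, -0.97024) = -168.058° → normalised to [0°, 360°): 191.942°.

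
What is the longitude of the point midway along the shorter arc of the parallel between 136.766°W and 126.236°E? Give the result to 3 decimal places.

Signed shortest Δλ from -136.766° to +126.236° is -96.998°.
Midpoint longitude = -136.766° + (-96.998°)/2 = -136.766° − 48.499° = -185.265°.
Normalise into (−180°, 180°]: +174.735°.
(The naïve average (-136.766 + +126.236)/2 = -5.265° is on the wrong side of the globe.)

174.735°E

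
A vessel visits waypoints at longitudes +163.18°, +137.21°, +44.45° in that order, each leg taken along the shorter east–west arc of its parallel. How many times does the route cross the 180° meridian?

Leg 1: +163.18° → +137.21°, shortest Δλ = -25.97° (west) — does not cross 180°.
Leg 2: +137.21° → +44.45°, shortest Δλ = -92.76° (west) — does not cross 180°.
Total crossings: 0.

0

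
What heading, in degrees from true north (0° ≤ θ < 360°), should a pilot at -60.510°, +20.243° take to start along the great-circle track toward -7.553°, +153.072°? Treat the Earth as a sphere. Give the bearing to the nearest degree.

Δλ = 153.072 − 20.243 = 132.829°.
θ = atan2( sin Δλ · cos φ₂ , cos φ₁ · sin φ₂ − sin φ₁ · cos φ₂ · cos Δλ )
  = atan2(0.72702, -0.65131) = 131.856° → normalised to [0°, 360°): 131.856°.

132°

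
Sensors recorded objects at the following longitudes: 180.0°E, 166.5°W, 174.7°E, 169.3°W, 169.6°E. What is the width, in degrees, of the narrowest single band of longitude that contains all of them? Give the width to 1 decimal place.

Sort the longitudes: -169.3°, -166.5°, +169.6°, +174.7°, +180.0°.
Eastward gaps between consecutive values (wrapping around): 2.8°, 336.1°, 5.1°, 5.3°, 10.7°.
Largest gap = 336.1° ⇒ minimal covering band is its complement: 360° − 336.1° = 23.9°.
Band runs from +169.6° eastward to -166.5°, crossing the antimeridian.

23.9°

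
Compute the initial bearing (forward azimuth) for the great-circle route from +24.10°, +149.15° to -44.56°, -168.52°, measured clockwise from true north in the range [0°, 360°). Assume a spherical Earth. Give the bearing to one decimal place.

Δλ = -168.52 − 149.15 = -317.67°; wrapped into (−180°, 180°]: 42.33°.
θ = atan2( sin Δλ · cos φ₂ , cos φ₁ · sin φ₂ − sin φ₁ · cos φ₂ · cos Δλ )
  = atan2(0.47981, -0.85558) = 150.716° → normalised to [0°, 360°): 150.716°.

150.7°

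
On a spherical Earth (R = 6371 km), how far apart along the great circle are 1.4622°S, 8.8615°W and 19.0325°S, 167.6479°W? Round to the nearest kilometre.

Δλ = -167.6479 − -8.8615 = -158.7864°.
Δφ = -19.0325 − -1.4622 = -17.5703°.
a = sin²(Δφ/2) + cos φ₁ · cos φ₂ · sin²(Δλ/2) = 0.936334.
c = 2·atan2(√a, √(1−a)) = 2.63144 rad → d = 6371·c ≈ 16764.87 km.

16765 km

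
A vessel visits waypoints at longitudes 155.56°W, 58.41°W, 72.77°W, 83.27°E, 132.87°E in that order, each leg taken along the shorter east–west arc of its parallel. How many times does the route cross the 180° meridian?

Leg 1: -155.56° → -58.41°, shortest Δλ = 97.15° (east) — does not cross 180°.
Leg 2: -58.41° → -72.77°, shortest Δλ = -14.36° (west) — does not cross 180°.
Leg 3: -72.77° → +83.27°, shortest Δλ = 156.04° (east) — does not cross 180°.
Leg 4: +83.27° → +132.87°, shortest Δλ = 49.6° (east) — does not cross 180°.
Total crossings: 0.

0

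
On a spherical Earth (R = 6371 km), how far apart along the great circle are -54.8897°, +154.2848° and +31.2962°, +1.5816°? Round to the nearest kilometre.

16624 km

Δλ = 1.5816 − 154.2848 = -152.7032°.
Δφ = 31.2962 − -54.8897 = 86.1859°.
a = sin²(Δφ/2) + cos φ₁ · cos φ₂ · sin²(Δλ/2) = 0.930840.
c = 2·atan2(√a, √(1−a)) = 2.60937 rad → d = 6371·c ≈ 16624.28 km.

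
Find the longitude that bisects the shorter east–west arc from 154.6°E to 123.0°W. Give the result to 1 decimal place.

164.2°W

Signed shortest Δλ from +154.6° to -123.0° is +82.4°.
Midpoint longitude = +154.6° + (+82.4°)/2 = +154.6° + 41.2° = +195.8°.
Normalise into (−180°, 180°]: -164.2°.
(The naïve average (+154.6 + -123.0)/2 = 15.8° is on the wrong side of the globe.)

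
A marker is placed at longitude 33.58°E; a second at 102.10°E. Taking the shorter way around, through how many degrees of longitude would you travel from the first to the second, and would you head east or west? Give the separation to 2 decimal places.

68.52° east

Raw difference: 102.10 − 33.58 = 68.52°.
Normalise into (−180°, 180°]: 68.52° stays 68.52°.
Positive ⇒ the second point lies to the east; separation 68.52°.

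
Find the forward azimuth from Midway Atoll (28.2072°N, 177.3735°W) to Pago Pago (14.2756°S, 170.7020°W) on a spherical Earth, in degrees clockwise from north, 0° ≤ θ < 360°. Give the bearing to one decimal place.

Δλ = -170.7020 − -177.3735 = 6.6715°.
θ = atan2( sin Δλ · cos φ₂ , cos φ₁ · sin φ₂ − sin φ₁ · cos φ₂ · cos Δλ )
  = atan2(0.11259, -0.67227) = 170.493° → normalised to [0°, 360°): 170.493°.

170.5°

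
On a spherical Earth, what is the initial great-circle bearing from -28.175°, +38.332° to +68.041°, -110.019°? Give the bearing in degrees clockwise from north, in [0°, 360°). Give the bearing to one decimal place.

Δλ = -110.019 − 38.332 = -148.351°.
θ = atan2( sin Δλ · cos φ₂ , cos φ₁ · sin φ₂ − sin φ₁ · cos φ₂ · cos Δλ )
  = atan2(-0.19621, 0.66725) = -16.387° → normalised to [0°, 360°): 343.613°.

343.6°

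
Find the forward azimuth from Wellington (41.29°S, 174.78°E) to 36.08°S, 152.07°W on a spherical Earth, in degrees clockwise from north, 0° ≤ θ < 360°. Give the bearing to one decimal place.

Δλ = -152.07 − 174.78 = -326.85°; wrapped into (−180°, 180°]: 33.15°.
θ = atan2( sin Δλ · cos φ₂ , cos φ₁ · sin φ₂ − sin φ₁ · cos φ₂ · cos Δλ )
  = atan2(0.44195, 0.00401) = 89.481° → normalised to [0°, 360°): 89.481°.

89.5°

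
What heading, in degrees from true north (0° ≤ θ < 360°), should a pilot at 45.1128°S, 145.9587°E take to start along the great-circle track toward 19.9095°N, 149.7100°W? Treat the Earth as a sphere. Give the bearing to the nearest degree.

58°

Δλ = -149.7100 − 145.9587 = -295.6687°; wrapped into (−180°, 180°]: 64.3313°.
θ = atan2( sin Δλ · cos φ₂ , cos φ₁ · sin φ₂ − sin φ₁ · cos φ₂ · cos Δλ )
  = atan2(0.84744, 0.52888) = 58.032° → normalised to [0°, 360°): 58.032°.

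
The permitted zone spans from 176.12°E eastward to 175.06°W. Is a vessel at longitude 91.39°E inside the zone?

No

Band width going east from +176.12° to -175.06°: ((-175.06 − 176.12) mod 360) = 8.82°.
Offset of +91.39° east of the west edge: ((91.39 − 176.12) mod 360) = 275.27°.
275.27° > 8.82° ⇒ outside.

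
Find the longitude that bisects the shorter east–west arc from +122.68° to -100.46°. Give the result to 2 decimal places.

-168.89°

Signed shortest Δλ from +122.68° to -100.46° is +136.86°.
Midpoint longitude = +122.68° + (+136.86°)/2 = +122.68° + 68.43° = +191.11°.
Normalise into (−180°, 180°]: -168.89°.
(The naïve average (+122.68 + -100.46)/2 = 11.11° is on the wrong side of the globe.)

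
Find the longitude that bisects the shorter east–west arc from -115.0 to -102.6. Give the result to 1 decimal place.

-108.8°

Signed shortest Δλ from -115.0° to -102.6° is +12.4°.
Midpoint longitude = -115.0° + (+12.4°)/2 = -115.0° + 6.2° = -108.8°.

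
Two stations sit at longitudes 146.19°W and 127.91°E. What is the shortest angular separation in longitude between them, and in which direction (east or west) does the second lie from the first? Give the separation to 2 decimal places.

Raw difference: 127.91 − -146.19 = 274.1°.
Normalise into (−180°, 180°]: 274.1° − 360° = -85.9°.
Negative ⇒ the second point lies to the west; separation 85.90°.

85.90° west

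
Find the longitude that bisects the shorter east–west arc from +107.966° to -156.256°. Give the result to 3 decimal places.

Signed shortest Δλ from +107.966° to -156.256° is +95.778°.
Midpoint longitude = +107.966° + (+95.778°)/2 = +107.966° + 47.889° = +155.855°.
(The naïve average (+107.966 + -156.256)/2 = -24.145° is on the wrong side of the globe.)

+155.855°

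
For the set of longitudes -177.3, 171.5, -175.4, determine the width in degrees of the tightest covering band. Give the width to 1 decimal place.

13.1°

Sort the longitudes: -177.3°, -175.4°, +171.5°.
Eastward gaps between consecutive values (wrapping around): 1.9°, 346.9°, 11.2°.
Largest gap = 346.9° ⇒ minimal covering band is its complement: 360° − 346.9° = 13.1°.
Band runs from +171.5° eastward to -175.4°, crossing the antimeridian.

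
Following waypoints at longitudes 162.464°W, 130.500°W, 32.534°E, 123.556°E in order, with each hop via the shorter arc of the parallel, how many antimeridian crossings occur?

0

Leg 1: -162.464° → -130.500°, shortest Δλ = 31.964° (east) — does not cross 180°.
Leg 2: -130.500° → +32.534°, shortest Δλ = 163.034° (east) — does not cross 180°.
Leg 3: +32.534° → +123.556°, shortest Δλ = 91.022° (east) — does not cross 180°.
Total crossings: 0.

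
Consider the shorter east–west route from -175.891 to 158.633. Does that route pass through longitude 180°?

Yes

Naïve |158.633 − -175.891| = 334.524° > 180°, so the shorter arc goes the other way round — across 180°.
Signed shortest Δλ = ((158.633 − -175.891 + 180) mod 360) − 180 = -25.476°.
Going west by 25.476° from -175.891° passes through 180° before reaching +158.633°.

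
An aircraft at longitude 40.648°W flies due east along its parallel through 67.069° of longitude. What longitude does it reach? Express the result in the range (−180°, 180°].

26.421°E

Start at -40.648°; shift +67.069° → +26.421°.
+26.421° already lies in (−180°, 180°].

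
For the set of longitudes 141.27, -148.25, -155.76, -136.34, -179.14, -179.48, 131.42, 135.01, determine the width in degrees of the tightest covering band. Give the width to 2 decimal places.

Sort the longitudes: -179.48°, -179.14°, -155.76°, -148.25°, -136.34°, +131.42°, +135.01°, +141.27°.
Eastward gaps between consecutive values (wrapping around): 0.34°, 23.38°, 7.51°, 11.91°, 267.76°, 3.59°, 6.26°, 39.25°.
Largest gap = 267.76° ⇒ minimal covering band is its complement: 360° − 267.76° = 92.24°.
Band runs from +131.42° eastward to -136.34°, crossing the antimeridian.

92.24°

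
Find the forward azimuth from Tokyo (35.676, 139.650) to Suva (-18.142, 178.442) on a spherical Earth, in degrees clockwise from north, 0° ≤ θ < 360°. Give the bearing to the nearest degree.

139°

Δλ = 178.442 − 139.650 = 38.792°.
θ = atan2( sin Δλ · cos φ₂ , cos φ₁ · sin φ₂ − sin φ₁ · cos φ₂ · cos Δλ )
  = atan2(0.59535, -0.68490) = 139.001° → normalised to [0°, 360°): 139.001°.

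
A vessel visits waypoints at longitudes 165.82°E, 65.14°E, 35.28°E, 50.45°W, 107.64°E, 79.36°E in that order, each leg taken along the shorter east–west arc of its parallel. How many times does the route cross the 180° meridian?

0

Leg 1: +165.82° → +65.14°, shortest Δλ = -100.68° (west) — does not cross 180°.
Leg 2: +65.14° → +35.28°, shortest Δλ = -29.86° (west) — does not cross 180°.
Leg 3: +35.28° → -50.45°, shortest Δλ = -85.73° (west) — does not cross 180°.
Leg 4: -50.45° → +107.64°, shortest Δλ = 158.09° (east) — does not cross 180°.
Leg 5: +107.64° → +79.36°, shortest Δλ = -28.28° (west) — does not cross 180°.
Total crossings: 0.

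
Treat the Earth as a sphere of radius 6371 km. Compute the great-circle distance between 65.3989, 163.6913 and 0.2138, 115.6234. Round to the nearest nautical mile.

4422 nmi

Δλ = 115.6234 − 163.6913 = -48.0679°.
Δφ = 0.2138 − 65.3989 = -65.1851°.
a = sin²(Δφ/2) + cos φ₁ · cos φ₂ · sin²(Δλ/2) = 0.359209.
c = 2·atan2(√a, √(1−a)) = 1.28535 rad → d = 6371·c ≈ 8188.99 km ≈ 4421.70 nmi.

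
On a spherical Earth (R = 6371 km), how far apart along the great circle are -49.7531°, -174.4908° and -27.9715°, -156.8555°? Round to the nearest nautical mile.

Δλ = -156.8555 − -174.4908 = 17.6353°.
Δφ = -27.9715 − -49.7531 = 21.7816°.
a = sin²(Δφ/2) + cos φ₁ · cos φ₂ · sin²(Δλ/2) = 0.049106.
c = 2·atan2(√a, √(1−a)) = 0.44691 rad → d = 6371·c ≈ 2847.23 km ≈ 1537.38 nmi.

1537 nmi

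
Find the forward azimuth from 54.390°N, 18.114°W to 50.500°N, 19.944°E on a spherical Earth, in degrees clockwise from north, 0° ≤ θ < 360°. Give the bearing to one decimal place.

83.9°

Δλ = 19.944 − -18.114 = 38.058°.
θ = atan2( sin Δλ · cos φ₂ , cos φ₁ · sin φ₂ − sin φ₁ · cos φ₂ · cos Δλ )
  = atan2(0.39212, 0.04211) = 83.871° → normalised to [0°, 360°): 83.871°.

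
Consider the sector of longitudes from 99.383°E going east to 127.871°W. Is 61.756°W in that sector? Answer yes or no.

Band width going east from +99.383° to -127.871°: ((-127.871 − 99.383) mod 360) = 132.746°.
Offset of -61.756° east of the west edge: ((-61.756 − 99.383) mod 360) = 198.861°.
198.861° > 132.746° ⇒ outside.

No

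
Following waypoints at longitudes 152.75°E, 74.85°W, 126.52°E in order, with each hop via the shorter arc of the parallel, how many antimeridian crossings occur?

Leg 1: +152.75° → -74.85°, shortest Δλ = 132.4° (east) — crosses 180°.
Leg 2: -74.85° → +126.52°, shortest Δλ = -158.63° (west) — crosses 180°.
Total crossings: 2.

2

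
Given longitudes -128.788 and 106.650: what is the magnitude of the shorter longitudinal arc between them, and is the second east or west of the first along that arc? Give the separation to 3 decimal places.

Raw difference: 106.650 − -128.788 = 235.438°.
Normalise into (−180°, 180°]: 235.438° − 360° = -124.562°.
Negative ⇒ the second point lies to the west; separation 124.562°.

124.562° west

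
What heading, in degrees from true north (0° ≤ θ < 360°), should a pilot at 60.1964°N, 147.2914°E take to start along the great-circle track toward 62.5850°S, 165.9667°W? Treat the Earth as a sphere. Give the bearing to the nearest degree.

155°

Δλ = -165.9667 − 147.2914 = -313.2581°; wrapped into (−180°, 180°]: 46.7419°.
θ = atan2( sin Δλ · cos φ₂ , cos φ₁ · sin φ₂ − sin φ₁ · cos φ₂ · cos Δλ )
  = atan2(0.33532, -0.71500) = 154.874° → normalised to [0°, 360°): 154.874°.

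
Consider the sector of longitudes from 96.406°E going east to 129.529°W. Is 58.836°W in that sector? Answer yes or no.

Band width going east from +96.406° to -129.529°: ((-129.529 − 96.406) mod 360) = 134.065°.
Offset of -58.836° east of the west edge: ((-58.836 − 96.406) mod 360) = 204.758°.
204.758° > 134.065° ⇒ outside.

No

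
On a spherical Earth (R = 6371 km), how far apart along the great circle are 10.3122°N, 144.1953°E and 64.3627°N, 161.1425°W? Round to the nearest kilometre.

Δλ = -161.1425 − 144.1953 = -305.3378°; wrapped into (−180°, 180°]: 54.6622°.
Δφ = 64.3627 − 10.3122 = 54.0505°.
a = sin²(Δφ/2) + cos φ₁ · cos φ₂ · sin²(Δλ/2) = 0.296199.
c = 2·atan2(√a, √(1−a)) = 1.15097 rad → d = 6371·c ≈ 7332.83 km.

7333 km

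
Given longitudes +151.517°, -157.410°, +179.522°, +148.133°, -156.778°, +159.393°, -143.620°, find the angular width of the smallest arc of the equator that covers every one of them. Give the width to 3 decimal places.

68.247°

Sort the longitudes: -157.410°, -156.778°, -143.620°, +148.133°, +151.517°, +159.393°, +179.522°.
Eastward gaps between consecutive values (wrapping around): 0.632°, 13.158°, 291.753°, 3.384°, 7.876°, 20.129°, 23.068°.
Largest gap = 291.753° ⇒ minimal covering band is its complement: 360° − 291.753° = 68.247°.
Band runs from +148.133° eastward to -143.620°, crossing the antimeridian.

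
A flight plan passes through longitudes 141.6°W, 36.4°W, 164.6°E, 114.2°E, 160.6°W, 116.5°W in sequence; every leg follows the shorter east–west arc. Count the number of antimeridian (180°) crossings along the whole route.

Leg 1: -141.6° → -36.4°, shortest Δλ = 105.2° (east) — does not cross 180°.
Leg 2: -36.4° → +164.6°, shortest Δλ = -159.0° (west) — crosses 180°.
Leg 3: +164.6° → +114.2°, shortest Δλ = -50.4° (west) — does not cross 180°.
Leg 4: +114.2° → -160.6°, shortest Δλ = 85.2° (east) — crosses 180°.
Leg 5: -160.6° → -116.5°, shortest Δλ = 44.1° (east) — does not cross 180°.
Total crossings: 2.

2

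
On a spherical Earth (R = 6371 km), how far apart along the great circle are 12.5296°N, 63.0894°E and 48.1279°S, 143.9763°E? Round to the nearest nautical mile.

Δλ = 143.9763 − 63.0894 = 80.8869°.
Δφ = -48.1279 − 12.5296 = -60.6575°.
a = sin²(Δφ/2) + cos φ₁ · cos φ₂ · sin²(Δλ/2) = 0.529173.
c = 2·atan2(√a, √(1−a)) = 1.62918 rad → d = 6371·c ≈ 10379.48 km ≈ 5604.47 nmi.

5604 nmi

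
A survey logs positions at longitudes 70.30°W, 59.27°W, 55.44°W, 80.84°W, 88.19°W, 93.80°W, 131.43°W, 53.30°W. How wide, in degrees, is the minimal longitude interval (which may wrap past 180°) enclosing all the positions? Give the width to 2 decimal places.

Sort the longitudes: -131.43°, -93.80°, -88.19°, -80.84°, -70.30°, -59.27°, -55.44°, -53.30°.
Eastward gaps between consecutive values (wrapping around): 37.63°, 5.61°, 7.35°, 10.54°, 11.03°, 3.83°, 2.14°, 281.87°.
Largest gap = 281.87° ⇒ minimal covering band is its complement: 360° − 281.87° = 78.13°.
Band runs from -131.43° eastward to -53.30°.

78.13°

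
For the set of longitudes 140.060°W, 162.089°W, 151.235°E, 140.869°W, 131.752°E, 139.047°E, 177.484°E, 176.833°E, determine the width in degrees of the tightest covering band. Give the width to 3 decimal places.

Sort the longitudes: -162.089°, -140.869°, -140.060°, +131.752°, +139.047°, +151.235°, +176.833°, +177.484°.
Eastward gaps between consecutive values (wrapping around): 21.220°, 0.809°, 271.812°, 7.295°, 12.188°, 25.598°, 0.651°, 20.427°.
Largest gap = 271.812° ⇒ minimal covering band is its complement: 360° − 271.812° = 88.188°.
Band runs from +131.752° eastward to -140.060°, crossing the antimeridian.

88.188°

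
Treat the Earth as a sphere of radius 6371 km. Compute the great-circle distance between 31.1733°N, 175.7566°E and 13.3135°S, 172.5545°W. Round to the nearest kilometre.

Δλ = -172.5545 − 175.7566 = -348.3111°; wrapped into (−180°, 180°]: 11.6889°.
Δφ = -13.3135 − 31.1733 = -44.4868°.
a = sin²(Δφ/2) + cos φ₁ · cos φ₂ · sin²(Δλ/2) = 0.151927.
c = 2·atan2(√a, √(1−a)) = 0.80078 rad → d = 6371·c ≈ 5101.78 km.

5102 km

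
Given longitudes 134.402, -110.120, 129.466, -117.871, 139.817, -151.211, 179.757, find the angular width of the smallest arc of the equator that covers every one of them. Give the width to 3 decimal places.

120.414°

Sort the longitudes: -151.211°, -117.871°, -110.120°, +129.466°, +134.402°, +139.817°, +179.757°.
Eastward gaps between consecutive values (wrapping around): 33.340°, 7.751°, 239.586°, 4.936°, 5.415°, 39.940°, 29.032°.
Largest gap = 239.586° ⇒ minimal covering band is its complement: 360° − 239.586° = 120.414°.
Band runs from +129.466° eastward to -110.120°, crossing the antimeridian.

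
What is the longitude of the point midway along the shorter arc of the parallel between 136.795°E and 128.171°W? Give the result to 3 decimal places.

175.688°W

Signed shortest Δλ from +136.795° to -128.171° is +95.034°.
Midpoint longitude = +136.795° + (+95.034°)/2 = +136.795° + 47.517° = +184.312°.
Normalise into (−180°, 180°]: -175.688°.
(The naïve average (+136.795 + -128.171)/2 = 4.312° is on the wrong side of the globe.)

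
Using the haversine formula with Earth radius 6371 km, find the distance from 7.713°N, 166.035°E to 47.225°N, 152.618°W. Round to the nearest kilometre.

5878 km

Δλ = -152.618 − 166.035 = -318.653°; wrapped into (−180°, 180°]: 41.347°.
Δφ = 47.225 − 7.713 = 39.512°.
a = sin²(Δφ/2) + cos φ₁ · cos φ₂ · sin²(Δλ/2) = 0.198133.
c = 2·atan2(√a, √(1−a)) = 0.92262 rad → d = 6371·c ≈ 5878.01 km.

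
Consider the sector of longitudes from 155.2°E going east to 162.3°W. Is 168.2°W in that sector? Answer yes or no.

Yes

Band width going east from +155.2° to -162.3°: ((-162.3 − 155.2) mod 360) = 42.5°.
Offset of -168.2° east of the west edge: ((-168.2 − 155.2) mod 360) = 36.6°.
36.6° ≤ 42.5° ⇒ inside.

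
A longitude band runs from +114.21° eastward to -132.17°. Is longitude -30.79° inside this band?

No

Band width going east from +114.21° to -132.17°: ((-132.17 − 114.21) mod 360) = 113.62°.
Offset of -30.79° east of the west edge: ((-30.79 − 114.21) mod 360) = 215.00°.
215.00° > 113.62° ⇒ outside.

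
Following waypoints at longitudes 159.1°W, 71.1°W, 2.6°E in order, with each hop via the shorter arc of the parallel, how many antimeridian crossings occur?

Leg 1: -159.1° → -71.1°, shortest Δλ = 88.0° (east) — does not cross 180°.
Leg 2: -71.1° → +2.6°, shortest Δλ = 73.7° (east) — does not cross 180°.
Total crossings: 0.

0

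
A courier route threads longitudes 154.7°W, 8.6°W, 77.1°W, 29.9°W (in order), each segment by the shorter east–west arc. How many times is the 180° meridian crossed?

0

Leg 1: -154.7° → -8.6°, shortest Δλ = 146.1° (east) — does not cross 180°.
Leg 2: -8.6° → -77.1°, shortest Δλ = -68.5° (west) — does not cross 180°.
Leg 3: -77.1° → -29.9°, shortest Δλ = 47.2° (east) — does not cross 180°.
Total crossings: 0.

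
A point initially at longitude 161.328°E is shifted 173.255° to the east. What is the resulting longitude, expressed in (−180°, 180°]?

25.417°W

Start at +161.328°; shift +173.255° → +334.583°.
+334.583° lies outside (−180°, 180°]; subtract 360° → -25.417°.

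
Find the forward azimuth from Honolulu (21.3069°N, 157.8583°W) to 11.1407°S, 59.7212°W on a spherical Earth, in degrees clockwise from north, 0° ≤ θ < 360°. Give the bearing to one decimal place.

Δλ = -59.7212 − -157.8583 = 98.1371°.
θ = atan2( sin Δλ · cos φ₂ , cos φ₁ · sin φ₂ − sin φ₁ · cos φ₂ · cos Δλ )
  = atan2(0.97128, -0.12955) = 97.597° → normalised to [0°, 360°): 97.597°.

97.6°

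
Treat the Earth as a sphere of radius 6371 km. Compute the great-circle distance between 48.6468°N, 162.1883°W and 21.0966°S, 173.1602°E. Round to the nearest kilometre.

8133 km

Δλ = 173.1602 − -162.1883 = 335.3485°; wrapped into (−180°, 180°]: -24.6515°.
Δφ = -21.0966 − 48.6468 = -69.7434°.
a = sin²(Δφ/2) + cos φ₁ · cos φ₂ · sin²(Δλ/2) = 0.354977.
c = 2·atan2(√a, √(1−a)) = 1.27652 rad → d = 6371·c ≈ 8132.72 km.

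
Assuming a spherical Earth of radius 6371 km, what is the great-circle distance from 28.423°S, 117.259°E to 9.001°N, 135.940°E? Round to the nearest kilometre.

4620 km

Δλ = 135.940 − 117.259 = 18.681°.
Δφ = 9.001 − -28.423 = 37.424°.
a = sin²(Δφ/2) + cos φ₁ · cos φ₂ · sin²(Δλ/2) = 0.125801.
c = 2·atan2(√a, √(1−a)) = 0.72515 rad → d = 6371·c ≈ 4619.95 km.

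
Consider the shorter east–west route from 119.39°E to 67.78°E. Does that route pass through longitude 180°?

Signed shortest Δλ = ((67.78 − 119.39 + 180) mod 360) − 180 = -51.61°.
Going west by 51.61° from +119.39° reaches +67.78° without touching 180°.

No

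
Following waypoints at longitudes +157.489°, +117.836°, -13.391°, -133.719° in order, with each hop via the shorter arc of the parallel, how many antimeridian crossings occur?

0

Leg 1: +157.489° → +117.836°, shortest Δλ = -39.653° (west) — does not cross 180°.
Leg 2: +117.836° → -13.391°, shortest Δλ = -131.227° (west) — does not cross 180°.
Leg 3: -13.391° → -133.719°, shortest Δλ = -120.328° (west) — does not cross 180°.
Total crossings: 0.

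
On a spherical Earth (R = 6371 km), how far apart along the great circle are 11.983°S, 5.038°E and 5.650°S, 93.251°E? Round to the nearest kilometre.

9684 km

Δλ = 93.251 − 5.038 = 88.213°.
Δφ = -5.650 − -11.983 = 6.333°.
a = sin²(Δφ/2) + cos φ₁ · cos φ₂ · sin²(Δλ/2) = 0.474602.
c = 2·atan2(√a, √(1−a)) = 1.51998 rad → d = 6371·c ≈ 9683.78 km.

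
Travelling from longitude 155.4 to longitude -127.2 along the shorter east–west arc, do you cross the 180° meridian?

Yes

Naïve |-127.2 − 155.4| = 282.6° > 180°, so the shorter arc goes the other way round — across 180°.
Signed shortest Δλ = ((-127.2 − 155.4 + 180) mod 360) − 180 = 77.4°.
Going east by 77.4° from +155.4° passes through 180° before reaching -127.2°.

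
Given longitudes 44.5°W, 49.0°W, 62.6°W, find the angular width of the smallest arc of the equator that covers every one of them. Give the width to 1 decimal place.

18.1°

Sort the longitudes: -62.6°, -49.0°, -44.5°.
Eastward gaps between consecutive values (wrapping around): 13.6°, 4.5°, 341.9°.
Largest gap = 341.9° ⇒ minimal covering band is its complement: 360° − 341.9° = 18.1°.
Band runs from -62.6° eastward to -44.5°.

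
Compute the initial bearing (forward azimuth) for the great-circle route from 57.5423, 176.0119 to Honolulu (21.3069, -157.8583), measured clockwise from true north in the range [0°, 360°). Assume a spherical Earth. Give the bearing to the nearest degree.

Δλ = -157.8583 − 176.0119 = -333.8702°; wrapped into (−180°, 180°]: 26.1298°.
θ = atan2( sin Δλ · cos φ₂ , cos φ₁ · sin φ₂ − sin φ₁ · cos φ₂ · cos Δλ )
  = atan2(0.41030, -0.51076) = 141.225° → normalised to [0°, 360°): 141.225°.

141°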